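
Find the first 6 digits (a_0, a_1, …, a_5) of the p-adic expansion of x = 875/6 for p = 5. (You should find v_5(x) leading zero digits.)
(a_0, …, a_5) = (0, 0, 0, 2, 4, 0)

v_5(875/6) = 3, so a_0 = ... = a_2 = 0. Factor out: x = 5^3 · u with u = 7/6 a unit in ℤ_5. Expand u iteratively via a_{v+i} = u_i mod 5, u_{i+1} = (u_i − a_{v+i})/5:
  u_0 = 7/6;  a_3 = 2;  u_1 = (u_0 − 2)/5 = -1/6
  u_1 = -1/6;  a_4 = 4;  u_2 = (u_1 − 4)/5 = -5/6
  u_2 = -5/6;  a_5 = 0;  u_3 = (u_2 − 0)/5 = -1/6
Digits: (0, 0, 0, 2, 4, 0).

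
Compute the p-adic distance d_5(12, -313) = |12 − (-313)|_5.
d_5(12, -313) = 1/25

Step 1 — x − y = 12 − (-313) = 325. Step 2 — v_5(325) = 2 (factor: 325 = (5^2 · 13); the sign does not affect v_p). Step 3 — |x − y|_5 = 5^{-2} = 1/25.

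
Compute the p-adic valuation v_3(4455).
v_3(4455) = 4

v_3(n) is the largest exponent k such that 3^k divides n. Factor out: 4455 = 3^4 · 55. (Sign doesn't affect v_p.) So v_3(4455) = 4.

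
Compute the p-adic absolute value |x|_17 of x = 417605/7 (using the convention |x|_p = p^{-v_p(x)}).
|417605/7|_17 = 1/83521

Step 1 — compute v_17(x) by factoring powers of 17 out of the numerator and denominator: v_17(417605/7) = 4. Step 2 — apply |x|_p = p^{-v_p(x)} = 17^{-4} = 1/83521.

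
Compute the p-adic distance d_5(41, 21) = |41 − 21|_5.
d_5(41, 21) = 1/5

Step 1 — x − y = 41 − 21 = 20. Step 2 — v_5(20) = 1 (factor: 20 = (5^1 · 4); the sign does not affect v_p). Step 3 — |x − y|_5 = 5^{-1} = 1/5.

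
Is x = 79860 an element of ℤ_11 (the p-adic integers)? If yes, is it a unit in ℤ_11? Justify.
x ∈ ℤ_11 but not a unit; v_11(x) = 3 > 0

ℤ_11 = {x ∈ ℚ_11 : v_11(x) ≥ 0} and ℤ_11^× = {x ∈ ℤ_11 : v_11(x) = 0}. Here v_11(79860) = v_11(num) − v_11(den) = 3; compare against these criteria.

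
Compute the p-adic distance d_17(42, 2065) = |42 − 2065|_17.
d_17(42, 2065) = 1/289

Step 1 — x − y = 42 − 2065 = -2023. Step 2 — v_17(-2023) = 2 (factor: -2023 = −(17^2 · 7); the sign does not affect v_p). Step 3 — |x − y|_17 = 17^{-2} = 1/289.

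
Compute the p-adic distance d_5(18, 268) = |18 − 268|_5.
d_5(18, 268) = 1/125

Step 1 — x − y = 18 − 268 = -250. Step 2 — v_5(-250) = 3 (factor: -250 = −(5^3 · 2); the sign does not affect v_p). Step 3 — |x − y|_5 = 5^{-3} = 1/125.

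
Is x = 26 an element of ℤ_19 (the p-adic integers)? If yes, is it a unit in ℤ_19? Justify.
x ∈ ℤ_19^× (unit); v_19(x) = 0

ℤ_19 = {x ∈ ℚ_19 : v_19(x) ≥ 0} and ℤ_19^× = {x ∈ ℤ_19 : v_19(x) = 0}. Here v_19(26) = v_19(num) − v_19(den) = 0; compare against these criteria.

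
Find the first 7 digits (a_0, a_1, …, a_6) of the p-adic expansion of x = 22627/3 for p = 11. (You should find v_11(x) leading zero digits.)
(a_0, …, a_6) = (0, 0, 0, 2, 4, 7, 3)

v_11(22627/3) = 3, so a_0 = ... = a_2 = 0. Factor out: x = 11^3 · u with u = 17/3 a unit in ℤ_11. Expand u iteratively via a_{v+i} = u_i mod 11, u_{i+1} = (u_i − a_{v+i})/11:
  u_0 = 17/3;  a_3 = 2;  u_1 = (u_0 − 2)/11 = 1/3
  u_1 = 1/3;  a_4 = 4;  u_2 = (u_1 − 4)/11 = -1/3
  u_2 = -1/3;  a_5 = 7;  u_3 = (u_2 − 7)/11 = -2/3
  u_3 = -2/3;  a_6 = 3;  u_4 = (u_3 − 3)/11 = -1/3
Digits: (0, 0, 0, 2, 4, 7, 3).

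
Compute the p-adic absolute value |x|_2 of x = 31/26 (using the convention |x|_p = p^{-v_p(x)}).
|31/26|_2 = 2

Step 1 — compute v_2(x) by factoring powers of 2 out of the numerator and denominator: v_2(31/26) = -1. Step 2 — apply |x|_p = p^{-v_p(x)} = 2^{1} = 2.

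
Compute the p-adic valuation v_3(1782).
v_3(1782) = 4

v_3(n) is the largest exponent k such that 3^k divides n. Factor out: 1782 = 3^4 · 22. (Sign doesn't affect v_p.) So v_3(1782) = 4.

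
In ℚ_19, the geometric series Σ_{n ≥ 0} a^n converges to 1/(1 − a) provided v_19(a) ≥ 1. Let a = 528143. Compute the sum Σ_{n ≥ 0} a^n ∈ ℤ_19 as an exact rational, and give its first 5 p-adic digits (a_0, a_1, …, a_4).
Σ a^n = 1/(1 − a) = -1/528142;  first 5 digits = (1, 0, 0, 1, 4)

v_19(a) = 3 ≥ 1, so the series converges in ℤ_19 to 1/(1 − a) = 1/(1 − 528143) = -1/528142. Expand this rational in ℤ_19: compute digits iteratively via d_i = x_i mod 19, x_{i+1} = (x_i − d_i)/19. The first 5 digits are (1, 0, 0, 1, 4).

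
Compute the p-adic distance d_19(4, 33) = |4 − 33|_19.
d_19(4, 33) = 1

Step 1 — x − y = 4 − 33 = -29. Step 2 — v_19(-29) = 0 (factor: -29 = −(19^0 · 29); the sign does not affect v_p). Step 3 — |x − y|_19 = 19^{0} = 1.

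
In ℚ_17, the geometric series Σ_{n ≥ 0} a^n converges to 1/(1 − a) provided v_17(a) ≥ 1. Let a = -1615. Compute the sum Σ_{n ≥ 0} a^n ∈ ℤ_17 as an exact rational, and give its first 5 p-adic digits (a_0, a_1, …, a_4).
Σ a^n = 1/(1 − a) = 1/1616;  first 5 digits = (1, 7, 9, 6, 6)

v_17(a) = 1 ≥ 1, so the series converges in ℤ_17 to 1/(1 − a) = 1/(1 − (-1615)) = 1/1616. Expand this rational in ℤ_17: compute digits iteratively via d_i = x_i mod 17, x_{i+1} = (x_i − d_i)/17. The first 5 digits are (1, 7, 9, 6, 6).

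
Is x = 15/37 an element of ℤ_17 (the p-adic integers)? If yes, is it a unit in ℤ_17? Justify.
x ∈ ℤ_17^× (unit); v_17(x) = 0

ℤ_17 = {x ∈ ℚ_17 : v_17(x) ≥ 0} and ℤ_17^× = {x ∈ ℤ_17 : v_17(x) = 0}. Here v_17(15/37) = v_17(num) − v_17(den) = 0; compare against these criteria.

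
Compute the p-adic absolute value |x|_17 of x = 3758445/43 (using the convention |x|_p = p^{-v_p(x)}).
|3758445/43|_17 = 1/83521

Step 1 — compute v_17(x) by factoring powers of 17 out of the numerator and denominator: v_17(3758445/43) = 4. Step 2 — apply |x|_p = p^{-v_p(x)} = 17^{-4} = 1/83521.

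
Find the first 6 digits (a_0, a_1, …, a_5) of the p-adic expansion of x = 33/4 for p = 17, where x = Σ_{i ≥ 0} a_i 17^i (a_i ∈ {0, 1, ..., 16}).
(a_0, …, a_5) = (4, 13, 12, 12, 12, 12)

v_17(33/4) = 0 (numerator and denominator both coprime to 17), so x ∈ ℤ_17^×. Compute digits iteratively via a_i = x_i mod 17, x_{i+1} = (x_i − a_i)/17, with x_0 = x:
  x_0 = 33/4;  a_0 = 4;  x_1 = (x_0 − 4)/17 = 1/4
  x_1 = 1/4;  a_1 = 13;  x_2 = (x_1 − 13)/17 = -3/4
  x_2 = -3/4;  a_2 = 12;  x_3 = (x_2 − 12)/17 = -3/4
  x_3 = -3/4;  a_3 = 12;  x_4 = (x_3 − 12)/17 = -3/4
  x_4 = -3/4;  a_4 = 12;  x_5 = (x_4 − 12)/17 = -3/4
  x_5 = -3/4;  a_5 = 12;  x_6 = (x_5 − 12)/17 = -3/4
Digits: (4, 13, 12, 12, 12, 12).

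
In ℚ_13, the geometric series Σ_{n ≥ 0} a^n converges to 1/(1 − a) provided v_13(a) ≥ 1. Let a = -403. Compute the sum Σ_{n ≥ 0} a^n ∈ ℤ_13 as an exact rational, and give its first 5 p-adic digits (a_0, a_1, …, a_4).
Σ a^n = 1/(1 − a) = 1/404;  first 5 digits = (1, 8, 9, 0, 3)

v_13(a) = 1 ≥ 1, so the series converges in ℤ_13 to 1/(1 − a) = 1/(1 − (-403)) = 1/404. Expand this rational in ℤ_13: compute digits iteratively via d_i = x_i mod 13, x_{i+1} = (x_i − d_i)/13. The first 5 digits are (1, 8, 9, 0, 3).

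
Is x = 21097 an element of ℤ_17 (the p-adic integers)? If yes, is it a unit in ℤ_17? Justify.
x ∈ ℤ_17 but not a unit; v_17(x) = 2 > 0

ℤ_17 = {x ∈ ℚ_17 : v_17(x) ≥ 0} and ℤ_17^× = {x ∈ ℤ_17 : v_17(x) = 0}. Here v_17(21097) = v_17(num) − v_17(den) = 2; compare against these criteria.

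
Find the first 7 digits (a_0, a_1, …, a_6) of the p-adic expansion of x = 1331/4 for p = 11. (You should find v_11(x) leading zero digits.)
(a_0, …, a_6) = (0, 0, 0, 3, 8, 2, 8)

v_11(1331/4) = 3, so a_0 = ... = a_2 = 0. Factor out: x = 11^3 · u with u = 1/4 a unit in ℤ_11. Expand u iteratively via a_{v+i} = u_i mod 11, u_{i+1} = (u_i − a_{v+i})/11:
  u_0 = 1/4;  a_3 = 3;  u_1 = (u_0 − 3)/11 = -1/4
  u_1 = -1/4;  a_4 = 8;  u_2 = (u_1 − 8)/11 = -3/4
  u_2 = -3/4;  a_5 = 2;  u_3 = (u_2 − 2)/11 = -1/4
  u_3 = -1/4;  a_6 = 8;  u_4 = (u_3 − 8)/11 = -3/4
Digits: (0, 0, 0, 3, 8, 2, 8).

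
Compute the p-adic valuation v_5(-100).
v_5(-100) = 2

v_5(n) is the largest exponent k such that 5^k divides n. Factor out: -100 = -5^2 · 4. (Sign doesn't affect v_p.) So v_5(-100) = 2.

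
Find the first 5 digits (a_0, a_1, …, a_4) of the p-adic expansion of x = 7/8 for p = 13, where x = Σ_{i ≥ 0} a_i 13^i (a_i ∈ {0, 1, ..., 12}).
(a_0, …, a_4) = (9, 1, 8, 1, 8)

v_13(7/8) = 0 (numerator and denominator both coprime to 13), so x ∈ ℤ_13^×. Compute digits iteratively via a_i = x_i mod 13, x_{i+1} = (x_i − a_i)/13, with x_0 = x:
  x_0 = 7/8;  a_0 = 9;  x_1 = (x_0 − 9)/13 = -5/8
  x_1 = -5/8;  a_1 = 1;  x_2 = (x_1 − 1)/13 = -1/8
  x_2 = -1/8;  a_2 = 8;  x_3 = (x_2 − 8)/13 = -5/8
  x_3 = -5/8;  a_3 = 1;  x_4 = (x_3 − 1)/13 = -1/8
  x_4 = -1/8;  a_4 = 8;  x_5 = (x_4 − 8)/13 = -5/8
Digits: (9, 1, 8, 1, 8).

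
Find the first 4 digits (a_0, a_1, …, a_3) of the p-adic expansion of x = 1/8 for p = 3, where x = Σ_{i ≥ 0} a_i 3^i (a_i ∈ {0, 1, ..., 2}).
(a_0, …, a_3) = (2, 2, 1, 2)

v_3(1/8) = 0 (numerator and denominator both coprime to 3), so x ∈ ℤ_3^×. Compute digits iteratively via a_i = x_i mod 3, x_{i+1} = (x_i − a_i)/3, with x_0 = x:
  x_0 = 1/8;  a_0 = 2;  x_1 = (x_0 − 2)/3 = -5/8
  x_1 = -5/8;  a_1 = 2;  x_2 = (x_1 − 2)/3 = -7/8
  x_2 = -7/8;  a_2 = 1;  x_3 = (x_2 − 1)/3 = -5/8
  x_3 = -5/8;  a_3 = 2;  x_4 = (x_3 − 2)/3 = -7/8
Digits: (2, 2, 1, 2).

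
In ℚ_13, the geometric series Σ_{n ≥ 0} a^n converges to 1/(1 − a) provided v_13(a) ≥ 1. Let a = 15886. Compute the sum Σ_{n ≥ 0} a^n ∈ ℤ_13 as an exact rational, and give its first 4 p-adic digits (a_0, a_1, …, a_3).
Σ a^n = 1/(1 − a) = -1/15885;  first 4 digits = (1, 0, 3, 7)

v_13(a) = 2 ≥ 1, so the series converges in ℤ_13 to 1/(1 − a) = 1/(1 − 15886) = -1/15885. Expand this rational in ℤ_13: compute digits iteratively via d_i = x_i mod 13, x_{i+1} = (x_i − d_i)/13. The first 4 digits are (1, 0, 3, 7).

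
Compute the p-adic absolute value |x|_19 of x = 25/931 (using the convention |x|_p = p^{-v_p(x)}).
|25/931|_19 = 19

Step 1 — compute v_19(x) by factoring powers of 19 out of the numerator and denominator: v_19(25/931) = -1. Step 2 — apply |x|_p = p^{-v_p(x)} = 19^{1} = 19.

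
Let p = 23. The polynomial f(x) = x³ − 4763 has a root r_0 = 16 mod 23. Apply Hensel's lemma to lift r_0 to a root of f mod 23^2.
r_1 = 384 (mod 529)

Hensel: r_{i+1} = r_i − f(r_i)/f′(r_i) mod 23^{i+2}, where f′(x) = 3x². Iterate:
  r_0 = 16 (mod 23)
  r_1 = 384 (mod 529)
Final: r = 384 with f(r) ≡ 0 mod 23^2.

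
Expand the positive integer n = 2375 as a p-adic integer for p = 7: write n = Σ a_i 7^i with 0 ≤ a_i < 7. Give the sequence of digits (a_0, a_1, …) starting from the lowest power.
(a_0, a_1, …) = (2, 3, 6, 6)

Repeated division by 7 gives the digits low-to-high: 2375 = 2 + 3·7^1 + 6·7^2 + 6·7^3. Digit sequence: (2, 3, 6, 6).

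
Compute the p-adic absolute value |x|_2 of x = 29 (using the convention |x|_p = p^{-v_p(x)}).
|29|_2 = 1

Step 1 — compute v_2(x) by factoring powers of 2 out of the numerator and denominator: v_2(29) = 0. Step 2 — apply |x|_p = p^{-v_p(x)} = 2^{0} = 1.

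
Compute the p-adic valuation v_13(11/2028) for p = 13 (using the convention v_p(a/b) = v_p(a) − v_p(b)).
v_13(11/2028) = -2

Factor powers of 13 from the numerator and denominator of the reduced fraction: 11 = 13^0 · 11 and 2028 = 13^2 · 12. Apply v_p(a/b) = v_p(a) − v_p(b): v_13(11/2028) = 0 − 2 = -2.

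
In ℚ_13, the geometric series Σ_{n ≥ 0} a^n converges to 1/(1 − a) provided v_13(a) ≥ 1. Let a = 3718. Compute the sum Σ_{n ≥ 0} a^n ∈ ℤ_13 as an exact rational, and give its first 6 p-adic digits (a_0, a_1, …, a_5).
Σ a^n = 1/(1 − a) = -1/3717;  first 6 digits = (1, 0, 9, 1, 3, 11)

v_13(a) = 2 ≥ 1, so the series converges in ℤ_13 to 1/(1 − a) = 1/(1 − 3718) = -1/3717. Expand this rational in ℤ_13: compute digits iteratively via d_i = x_i mod 13, x_{i+1} = (x_i − d_i)/13. The first 6 digits are (1, 0, 9, 1, 3, 11).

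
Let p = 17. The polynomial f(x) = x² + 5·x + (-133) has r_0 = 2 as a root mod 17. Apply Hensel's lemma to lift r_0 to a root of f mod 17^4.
r_3 = 74513 (mod 83521)

Hensel: r_{i+1} = r_i − f(r_i)·(f′(r_i))^{-1} mod 17^{i+2}, f′(x) = 2x + 5. Iterate:
  r_0 = 2 (mod 17)
  r_1 = 240 (mod 289)
  r_2 = 818 (mod 4913)
  r_3 = 74513 (mod 83521)
Final: r = 74513 satisfies f(r) ≡ 0 mod 17^4.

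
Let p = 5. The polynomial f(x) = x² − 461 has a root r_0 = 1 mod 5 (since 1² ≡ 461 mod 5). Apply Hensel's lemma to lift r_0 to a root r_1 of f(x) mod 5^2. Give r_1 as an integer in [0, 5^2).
r_1 = 6 (mod 25)

Hensel's recurrence: r_{i+1} = r_i − f(r_i)·(f′(r_i))^{-1} mod 5^{i+2}, with f′(x) = 2x. Iterate:
  r_0 = 1 (mod 5)
  r_1 = 6 (mod 25)
Final: r_1 = 6, and one checks f(r_1) ≡ 0 mod 5^2.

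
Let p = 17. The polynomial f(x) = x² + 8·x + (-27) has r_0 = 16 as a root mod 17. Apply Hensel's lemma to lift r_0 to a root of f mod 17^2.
r_1 = 101 (mod 289)

Hensel: r_{i+1} = r_i − f(r_i)·(f′(r_i))^{-1} mod 17^{i+2}, f′(x) = 2x + 8. Iterate:
  r_0 = 16 (mod 17)
  r_1 = 101 (mod 289)
Final: r = 101 satisfies f(r) ≡ 0 mod 17^2.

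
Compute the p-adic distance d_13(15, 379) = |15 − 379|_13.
d_13(15, 379) = 1/13

Step 1 — x − y = 15 − 379 = -364. Step 2 — v_13(-364) = 1 (factor: -364 = −(13^1 · 28); the sign does not affect v_p). Step 3 — |x − y|_13 = 13^{-1} = 1/13.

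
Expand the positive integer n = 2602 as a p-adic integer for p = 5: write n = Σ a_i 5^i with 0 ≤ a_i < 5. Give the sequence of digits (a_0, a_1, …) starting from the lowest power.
(a_0, a_1, …) = (2, 0, 4, 0, 4)

Repeated division by 5 gives the digits low-to-high: 2602 = 2 + 4·5^2 + 4·5^4. Digit sequence: (2, 0, 4, 0, 4).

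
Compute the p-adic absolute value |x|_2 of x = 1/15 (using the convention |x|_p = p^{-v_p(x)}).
|1/15|_2 = 1

Step 1 — compute v_2(x) by factoring powers of 2 out of the numerator and denominator: v_2(1/15) = 0. Step 2 — apply |x|_p = p^{-v_p(x)} = 2^{0} = 1.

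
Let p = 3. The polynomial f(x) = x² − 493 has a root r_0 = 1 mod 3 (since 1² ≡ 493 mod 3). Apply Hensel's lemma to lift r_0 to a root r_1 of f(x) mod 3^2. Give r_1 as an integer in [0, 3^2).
r_1 = 4 (mod 9)

Hensel's recurrence: r_{i+1} = r_i − f(r_i)·(f′(r_i))^{-1} mod 3^{i+2}, with f′(x) = 2x. Iterate:
  r_0 = 1 (mod 3)
  r_1 = 4 (mod 9)
Final: r_1 = 4, and one checks f(r_1) ≡ 0 mod 3^2.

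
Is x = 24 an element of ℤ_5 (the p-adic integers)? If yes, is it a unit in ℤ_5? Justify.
x ∈ ℤ_5^× (unit); v_5(x) = 0

ℤ_5 = {x ∈ ℚ_5 : v_5(x) ≥ 0} and ℤ_5^× = {x ∈ ℤ_5 : v_5(x) = 0}. Here v_5(24) = v_5(num) − v_5(den) = 0; compare against these criteria.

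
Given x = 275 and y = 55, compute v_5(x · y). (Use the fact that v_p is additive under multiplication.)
v_5(15125) = 3

v_p(x) = 2 (factor: 275 = 5^2 · 11); v_p(y) = 1 (factor: 55 = 5^1 · 11). Additivity: v_p(xy) = v_p(x) + v_p(y) = 2 + 1 = 3. (Direct check: xy = 15125 = 5^3 · (121).)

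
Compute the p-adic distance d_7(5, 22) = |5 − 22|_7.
d_7(5, 22) = 1

Step 1 — x − y = 5 − 22 = -17. Step 2 — v_7(-17) = 0 (factor: -17 = −(7^0 · 17); the sign does not affect v_p). Step 3 — |x − y|_7 = 7^{0} = 1.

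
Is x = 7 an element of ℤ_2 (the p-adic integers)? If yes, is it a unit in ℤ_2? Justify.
x ∈ ℤ_2^× (unit); v_2(x) = 0

ℤ_2 = {x ∈ ℚ_2 : v_2(x) ≥ 0} and ℤ_2^× = {x ∈ ℤ_2 : v_2(x) = 0}. Here v_2(7) = v_2(num) − v_2(den) = 0; compare against these criteria.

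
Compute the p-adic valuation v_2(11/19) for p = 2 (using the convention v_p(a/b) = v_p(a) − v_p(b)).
v_2(11/19) = 0

Factor powers of 2 from the numerator and denominator of the reduced fraction: 11 = 2^0 · 11 and 19 = 2^0 · 19. Apply v_p(a/b) = v_p(a) − v_p(b): v_2(11/19) = 0 − 0 = 0.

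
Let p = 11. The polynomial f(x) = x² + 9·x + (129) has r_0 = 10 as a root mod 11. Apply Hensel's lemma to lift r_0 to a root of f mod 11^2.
r_1 = 120 (mod 121)

Hensel: r_{i+1} = r_i − f(r_i)·(f′(r_i))^{-1} mod 11^{i+2}, f′(x) = 2x + 9. Iterate:
  r_0 = 10 (mod 11)
  r_1 = 120 (mod 121)
Final: r = 120 satisfies f(r) ≡ 0 mod 11^2.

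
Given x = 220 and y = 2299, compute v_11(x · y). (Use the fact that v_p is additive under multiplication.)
v_11(505780) = 3

v_p(x) = 1 (factor: 220 = 11^1 · 20); v_p(y) = 2 (factor: 2299 = 11^2 · 19). Additivity: v_p(xy) = v_p(x) + v_p(y) = 1 + 2 = 3. (Direct check: xy = 505780 = 11^3 · (380).)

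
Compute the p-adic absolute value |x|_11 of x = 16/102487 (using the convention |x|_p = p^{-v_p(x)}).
|16/102487|_11 = 14641

Step 1 — compute v_11(x) by factoring powers of 11 out of the numerator and denominator: v_11(16/102487) = -4. Step 2 — apply |x|_p = p^{-v_p(x)} = 11^{4} = 14641.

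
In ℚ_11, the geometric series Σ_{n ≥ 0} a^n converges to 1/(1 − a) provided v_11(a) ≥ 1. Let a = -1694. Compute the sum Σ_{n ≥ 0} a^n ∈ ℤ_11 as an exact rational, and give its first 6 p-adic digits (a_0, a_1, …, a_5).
Σ a^n = 1/(1 − a) = 1/1695;  first 6 digits = (1, 0, 8, 9, 8, 6)

v_11(a) = 2 ≥ 1, so the series converges in ℤ_11 to 1/(1 − a) = 1/(1 − (-1694)) = 1/1695. Expand this rational in ℤ_11: compute digits iteratively via d_i = x_i mod 11, x_{i+1} = (x_i − d_i)/11. The first 6 digits are (1, 0, 8, 9, 8, 6).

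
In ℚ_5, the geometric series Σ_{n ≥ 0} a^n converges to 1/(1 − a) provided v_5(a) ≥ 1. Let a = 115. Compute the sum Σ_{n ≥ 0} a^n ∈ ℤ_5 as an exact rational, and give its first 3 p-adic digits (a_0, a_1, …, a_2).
Σ a^n = 1/(1 − a) = -1/114;  first 3 digits = (1, 3, 3)

v_5(a) = 1 ≥ 1, so the series converges in ℤ_5 to 1/(1 − a) = 1/(1 − 115) = -1/114. Expand this rational in ℤ_5: compute digits iteratively via d_i = x_i mod 5, x_{i+1} = (x_i − d_i)/5. The first 3 digits are (1, 3, 3).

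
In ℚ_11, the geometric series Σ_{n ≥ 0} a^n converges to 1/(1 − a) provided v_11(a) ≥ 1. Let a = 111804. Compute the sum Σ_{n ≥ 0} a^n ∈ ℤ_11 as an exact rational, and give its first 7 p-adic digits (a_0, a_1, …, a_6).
Σ a^n = 1/(1 − a) = -1/111803;  first 7 digits = (1, 0, 0, 7, 7, 0, 5)

v_11(a) = 3 ≥ 1, so the series converges in ℤ_11 to 1/(1 − a) = 1/(1 − 111804) = -1/111803. Expand this rational in ℤ_11: compute digits iteratively via d_i = x_i mod 11, x_{i+1} = (x_i − d_i)/11. The first 7 digits are (1, 0, 0, 7, 7, 0, 5).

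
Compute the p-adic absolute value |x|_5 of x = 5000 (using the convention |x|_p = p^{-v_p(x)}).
|5000|_5 = 1/625

Step 1 — compute v_5(x) by factoring powers of 5 out of the numerator and denominator: v_5(5000) = 4. Step 2 — apply |x|_p = p^{-v_p(x)} = 5^{-4} = 1/625.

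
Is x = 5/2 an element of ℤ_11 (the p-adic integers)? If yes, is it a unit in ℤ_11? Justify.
x ∈ ℤ_11^× (unit); v_11(x) = 0

ℤ_11 = {x ∈ ℚ_11 : v_11(x) ≥ 0} and ℤ_11^× = {x ∈ ℤ_11 : v_11(x) = 0}. Here v_11(5/2) = v_11(num) − v_11(den) = 0; compare against these criteria.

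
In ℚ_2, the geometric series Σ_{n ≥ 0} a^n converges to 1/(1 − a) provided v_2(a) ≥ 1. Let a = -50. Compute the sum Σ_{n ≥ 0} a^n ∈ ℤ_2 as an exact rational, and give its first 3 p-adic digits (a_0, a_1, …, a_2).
Σ a^n = 1/(1 − a) = 1/51;  first 3 digits = (1, 1, 0)

v_2(a) = 1 ≥ 1, so the series converges in ℤ_2 to 1/(1 − a) = 1/(1 − (-50)) = 1/51. Expand this rational in ℤ_2: compute digits iteratively via d_i = x_i mod 2, x_{i+1} = (x_i − d_i)/2. The first 3 digits are (1, 1, 0).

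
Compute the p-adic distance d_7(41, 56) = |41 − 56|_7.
d_7(41, 56) = 1

Step 1 — x − y = 41 − 56 = -15. Step 2 — v_7(-15) = 0 (factor: -15 = −(7^0 · 15); the sign does not affect v_p). Step 3 — |x − y|_7 = 7^{0} = 1.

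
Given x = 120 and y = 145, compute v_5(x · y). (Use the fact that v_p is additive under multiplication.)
v_5(17400) = 2

v_p(x) = 1 (factor: 120 = 5^1 · 24); v_p(y) = 1 (factor: 145 = 5^1 · 29). Additivity: v_p(xy) = v_p(x) + v_p(y) = 1 + 1 = 2. (Direct check: xy = 17400 = 5^2 · (696).)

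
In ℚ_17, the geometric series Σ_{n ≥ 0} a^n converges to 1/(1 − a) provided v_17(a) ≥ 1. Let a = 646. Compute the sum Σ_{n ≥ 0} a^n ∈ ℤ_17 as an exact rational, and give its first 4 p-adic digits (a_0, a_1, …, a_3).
Σ a^n = 1/(1 − a) = -1/645;  first 4 digits = (1, 4, 1, 13)

v_17(a) = 1 ≥ 1, so the series converges in ℤ_17 to 1/(1 − a) = 1/(1 − 646) = -1/645. Expand this rational in ℤ_17: compute digits iteratively via d_i = x_i mod 17, x_{i+1} = (x_i − d_i)/17. The first 4 digits are (1, 4, 1, 13).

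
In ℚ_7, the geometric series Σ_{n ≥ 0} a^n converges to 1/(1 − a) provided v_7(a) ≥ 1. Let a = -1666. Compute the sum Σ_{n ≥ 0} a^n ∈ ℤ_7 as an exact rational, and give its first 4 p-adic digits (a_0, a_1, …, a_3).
Σ a^n = 1/(1 − a) = 1/1667;  first 4 digits = (1, 0, 1, 2)

v_7(a) = 2 ≥ 1, so the series converges in ℤ_7 to 1/(1 − a) = 1/(1 − (-1666)) = 1/1667. Expand this rational in ℤ_7: compute digits iteratively via d_i = x_i mod 7, x_{i+1} = (x_i − d_i)/7. The first 4 digits are (1, 0, 1, 2).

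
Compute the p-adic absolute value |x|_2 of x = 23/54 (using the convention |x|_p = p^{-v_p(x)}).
|23/54|_2 = 2

Step 1 — compute v_2(x) by factoring powers of 2 out of the numerator and denominator: v_2(23/54) = -1. Step 2 — apply |x|_p = p^{-v_p(x)} = 2^{1} = 2.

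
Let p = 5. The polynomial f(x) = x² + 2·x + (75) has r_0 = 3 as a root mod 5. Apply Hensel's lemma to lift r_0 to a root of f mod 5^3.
r_2 = 98 (mod 125)

Hensel: r_{i+1} = r_i − f(r_i)·(f′(r_i))^{-1} mod 5^{i+2}, f′(x) = 2x + 2. Iterate:
  r_0 = 3 (mod 5)
  r_1 = 23 (mod 25)
  r_2 = 98 (mod 125)
Final: r = 98 satisfies f(r) ≡ 0 mod 5^3.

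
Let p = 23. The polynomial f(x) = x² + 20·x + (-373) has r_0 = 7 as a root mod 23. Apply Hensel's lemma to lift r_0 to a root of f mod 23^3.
r_2 = 1755 (mod 12167)

Hensel: r_{i+1} = r_i − f(r_i)·(f′(r_i))^{-1} mod 23^{i+2}, f′(x) = 2x + 20. Iterate:
  r_0 = 7 (mod 23)
  r_1 = 168 (mod 529)
  r_2 = 1755 (mod 12167)
Final: r = 1755 satisfies f(r) ≡ 0 mod 23^3.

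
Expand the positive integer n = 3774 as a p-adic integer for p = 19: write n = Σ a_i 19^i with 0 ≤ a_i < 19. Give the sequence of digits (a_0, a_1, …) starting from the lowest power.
(a_0, a_1, …) = (12, 8, 10)

Repeated division by 19 gives the digits low-to-high: 3774 = 12 + 8·19^1 + 10·19^2. Digit sequence: (12, 8, 10).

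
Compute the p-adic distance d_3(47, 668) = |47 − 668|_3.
d_3(47, 668) = 1/27

Step 1 — x − y = 47 − 668 = -621. Step 2 — v_3(-621) = 3 (factor: -621 = −(3^3 · 23); the sign does not affect v_p). Step 3 — |x − y|_3 = 3^{-3} = 1/27.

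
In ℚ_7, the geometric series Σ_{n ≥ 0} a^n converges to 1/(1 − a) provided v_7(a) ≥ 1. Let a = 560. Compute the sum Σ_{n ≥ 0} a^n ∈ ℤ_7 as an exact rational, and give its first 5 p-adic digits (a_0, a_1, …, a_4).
Σ a^n = 1/(1 − a) = -1/559;  first 5 digits = (1, 3, 6, 4, 1)

v_7(a) = 1 ≥ 1, so the series converges in ℤ_7 to 1/(1 − a) = 1/(1 − 560) = -1/559. Expand this rational in ℤ_7: compute digits iteratively via d_i = x_i mod 7, x_{i+1} = (x_i − d_i)/7. The first 5 digits are (1, 3, 6, 4, 1).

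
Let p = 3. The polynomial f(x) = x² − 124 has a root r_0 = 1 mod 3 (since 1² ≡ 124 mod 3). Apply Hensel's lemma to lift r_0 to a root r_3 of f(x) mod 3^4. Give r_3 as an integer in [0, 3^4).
r_3 = 58 (mod 81)

Hensel's recurrence: r_{i+1} = r_i − f(r_i)·(f′(r_i))^{-1} mod 3^{i+2}, with f′(x) = 2x. Iterate:
  r_0 = 1 (mod 3)
  r_1 = 4 (mod 9)
  r_2 = 4 (mod 27)
  r_3 = 58 (mod 81)
Final: r_3 = 58, and one checks f(r_3) ≡ 0 mod 3^4.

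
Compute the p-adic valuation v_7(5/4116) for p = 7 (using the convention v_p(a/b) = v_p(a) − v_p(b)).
v_7(5/4116) = -3

Factor powers of 7 from the numerator and denominator of the reduced fraction: 5 = 7^0 · 5 and 4116 = 7^3 · 12. Apply v_p(a/b) = v_p(a) − v_p(b): v_7(5/4116) = 0 − 3 = -3.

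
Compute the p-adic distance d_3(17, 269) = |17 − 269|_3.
d_3(17, 269) = 1/9

Step 1 — x − y = 17 − 269 = -252. Step 2 — v_3(-252) = 2 (factor: -252 = −(3^2 · 28); the sign does not affect v_p). Step 3 — |x − y|_3 = 3^{-2} = 1/9.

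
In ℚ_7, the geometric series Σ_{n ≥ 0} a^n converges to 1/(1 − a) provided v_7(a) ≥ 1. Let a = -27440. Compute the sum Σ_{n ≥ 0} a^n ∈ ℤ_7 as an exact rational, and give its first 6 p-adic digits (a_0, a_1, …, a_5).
Σ a^n = 1/(1 − a) = 1/27441;  first 6 digits = (1, 0, 0, 4, 2, 5)

v_7(a) = 3 ≥ 1, so the series converges in ℤ_7 to 1/(1 − a) = 1/(1 − (-27440)) = 1/27441. Expand this rational in ℤ_7: compute digits iteratively via d_i = x_i mod 7, x_{i+1} = (x_i − d_i)/7. The first 6 digits are (1, 0, 0, 4, 2, 5).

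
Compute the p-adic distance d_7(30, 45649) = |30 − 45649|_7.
d_7(30, 45649) = 1/2401

Step 1 — x − y = 30 − 45649 = -45619. Step 2 — v_7(-45619) = 4 (factor: -45619 = −(7^4 · 19); the sign does not affect v_p). Step 3 — |x − y|_7 = 7^{-4} = 1/2401.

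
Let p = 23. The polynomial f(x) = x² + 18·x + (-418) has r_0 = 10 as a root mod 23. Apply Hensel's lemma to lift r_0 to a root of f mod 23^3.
r_2 = 3828 (mod 12167)

Hensel: r_{i+1} = r_i − f(r_i)·(f′(r_i))^{-1} mod 23^{i+2}, f′(x) = 2x + 18. Iterate:
  r_0 = 10 (mod 23)
  r_1 = 125 (mod 529)
  r_2 = 3828 (mod 12167)
Final: r = 3828 satisfies f(r) ≡ 0 mod 23^3.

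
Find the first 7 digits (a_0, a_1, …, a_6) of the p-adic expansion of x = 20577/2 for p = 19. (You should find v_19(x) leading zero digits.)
(a_0, …, a_6) = (0, 0, 0, 11, 9, 9, 9)

v_19(20577/2) = 3, so a_0 = ... = a_2 = 0. Factor out: x = 19^3 · u with u = 3/2 a unit in ℤ_19. Expand u iteratively via a_{v+i} = u_i mod 19, u_{i+1} = (u_i − a_{v+i})/19:
  u_0 = 3/2;  a_3 = 11;  u_1 = (u_0 − 11)/19 = -1/2
  u_1 = -1/2;  a_4 = 9;  u_2 = (u_1 − 9)/19 = -1/2
  u_2 = -1/2;  a_5 = 9;  u_3 = (u_2 − 9)/19 = -1/2
  u_3 = -1/2;  a_6 = 9;  u_4 = (u_3 − 9)/19 = -1/2
Digits: (0, 0, 0, 11, 9, 9, 9).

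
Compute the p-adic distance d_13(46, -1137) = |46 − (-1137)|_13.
d_13(46, -1137) = 1/169

Step 1 — x − y = 46 − (-1137) = 1183. Step 2 — v_13(1183) = 2 (factor: 1183 = (13^2 · 7); the sign does not affect v_p). Step 3 — |x − y|_13 = 13^{-2} = 1/169.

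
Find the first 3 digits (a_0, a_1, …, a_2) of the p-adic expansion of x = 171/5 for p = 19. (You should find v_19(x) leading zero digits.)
(a_0, …, a_2) = (0, 17, 3)

v_19(171/5) = 1, so a_0 = ... = a_0 = 0. Factor out: x = 19^1 · u with u = 9/5 a unit in ℤ_19. Expand u iteratively via a_{v+i} = u_i mod 19, u_{i+1} = (u_i − a_{v+i})/19:
  u_0 = 9/5;  a_1 = 17;  u_1 = (u_0 − 17)/19 = -4/5
  u_1 = -4/5;  a_2 = 3;  u_2 = (u_1 − 3)/19 = -1/5
Digits: (0, 17, 3).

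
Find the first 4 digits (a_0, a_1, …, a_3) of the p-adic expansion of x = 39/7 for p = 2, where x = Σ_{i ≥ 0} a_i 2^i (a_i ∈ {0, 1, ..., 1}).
(a_0, …, a_3) = (1, 0, 0, 0)

v_2(39/7) = 0 (numerator and denominator both coprime to 2), so x ∈ ℤ_2^×. Compute digits iteratively via a_i = x_i mod 2, x_{i+1} = (x_i − a_i)/2, with x_0 = x:
  x_0 = 39/7;  a_0 = 1;  x_1 = (x_0 − 1)/2 = 16/7
  x_1 = 16/7;  a_1 = 0;  x_2 = (x_1 − 0)/2 = 8/7
  x_2 = 8/7;  a_2 = 0;  x_3 = (x_2 − 0)/2 = 4/7
  x_3 = 4/7;  a_3 = 0;  x_4 = (x_3 − 0)/2 = 2/7
Digits: (1, 0, 0, 0).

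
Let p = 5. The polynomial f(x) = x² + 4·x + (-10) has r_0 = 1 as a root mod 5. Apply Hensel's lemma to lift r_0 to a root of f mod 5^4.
r_3 = 81 (mod 625)

Hensel: r_{i+1} = r_i − f(r_i)·(f′(r_i))^{-1} mod 5^{i+2}, f′(x) = 2x + 4. Iterate:
  r_0 = 1 (mod 5)
  r_1 = 6 (mod 25)
  r_2 = 81 (mod 125)
  r_3 = 81 (mod 625)
Final: r = 81 satisfies f(r) ≡ 0 mod 5^4.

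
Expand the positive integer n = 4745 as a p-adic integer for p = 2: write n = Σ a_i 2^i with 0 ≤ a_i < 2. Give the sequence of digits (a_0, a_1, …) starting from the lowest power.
(a_0, a_1, …) = (1, 0, 0, 1, 0, 0, 0, 1, 0, 1, 0, 0, 1)

Repeated division by 2 gives the digits low-to-high: 4745 = 1 + 1·2^3 + 1·2^7 + 1·2^9 + 1·2^12. Digit sequence: (1, 0, 0, 1, 0, 0, 0, 1, 0, 1, 0, 0, 1).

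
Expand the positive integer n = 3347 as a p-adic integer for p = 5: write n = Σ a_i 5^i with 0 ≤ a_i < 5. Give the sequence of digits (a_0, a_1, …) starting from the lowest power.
(a_0, a_1, …) = (2, 4, 3, 1, 0, 1)

Repeated division by 5 gives the digits low-to-high: 3347 = 2 + 4·5^1 + 3·5^2 + 1·5^3 + 1·5^5. Digit sequence: (2, 4, 3, 1, 0, 1).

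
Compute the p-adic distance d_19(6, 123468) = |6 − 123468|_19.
d_19(6, 123468) = 1/6859

Step 1 — x − y = 6 − 123468 = -123462. Step 2 — v_19(-123462) = 3 (factor: -123462 = −(19^3 · 18); the sign does not affect v_p). Step 3 — |x − y|_19 = 19^{-3} = 1/6859.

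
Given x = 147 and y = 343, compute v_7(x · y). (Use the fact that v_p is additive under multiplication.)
v_7(50421) = 5

v_p(x) = 2 (factor: 147 = 7^2 · 3); v_p(y) = 3 (factor: 343 = 7^3 · 1). Additivity: v_p(xy) = v_p(x) + v_p(y) = 2 + 3 = 5. (Direct check: xy = 50421 = 7^5 · (3).)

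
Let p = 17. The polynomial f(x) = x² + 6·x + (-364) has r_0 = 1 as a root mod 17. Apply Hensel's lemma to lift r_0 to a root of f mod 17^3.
r_2 = 4489 (mod 4913)

Hensel: r_{i+1} = r_i − f(r_i)·(f′(r_i))^{-1} mod 17^{i+2}, f′(x) = 2x + 6. Iterate:
  r_0 = 1 (mod 17)
  r_1 = 154 (mod 289)
  r_2 = 4489 (mod 4913)
Final: r = 4489 satisfies f(r) ≡ 0 mod 17^3.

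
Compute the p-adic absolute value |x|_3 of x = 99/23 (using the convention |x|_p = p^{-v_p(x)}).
|99/23|_3 = 1/9

Step 1 — compute v_3(x) by factoring powers of 3 out of the numerator and denominator: v_3(99/23) = 2. Step 2 — apply |x|_p = p^{-v_p(x)} = 3^{-2} = 1/9.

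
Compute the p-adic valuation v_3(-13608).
v_3(-13608) = 5

v_3(n) is the largest exponent k such that 3^k divides n. Factor out: -13608 = -3^5 · 56. (Sign doesn't affect v_p.) So v_3(-13608) = 5.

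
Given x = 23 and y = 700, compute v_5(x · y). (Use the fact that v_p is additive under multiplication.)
v_5(16100) = 2

v_p(x) = 0 (factor: 23 = 5^0 · 23); v_p(y) = 2 (factor: 700 = 5^2 · 28). Additivity: v_p(xy) = v_p(x) + v_p(y) = 0 + 2 = 2. (Direct check: xy = 16100 = 5^2 · (644).)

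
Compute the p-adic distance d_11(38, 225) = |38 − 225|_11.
d_11(38, 225) = 1/11

Step 1 — x − y = 38 − 225 = -187. Step 2 — v_11(-187) = 1 (factor: -187 = −(11^1 · 17); the sign does not affect v_p). Step 3 — |x − y|_11 = 11^{-1} = 1/11.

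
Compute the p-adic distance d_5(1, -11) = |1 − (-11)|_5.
d_5(1, -11) = 1

Step 1 — x − y = 1 − (-11) = 12. Step 2 — v_5(12) = 0 (factor: 12 = (5^0 · 12); the sign does not affect v_p). Step 3 — |x − y|_5 = 5^{0} = 1.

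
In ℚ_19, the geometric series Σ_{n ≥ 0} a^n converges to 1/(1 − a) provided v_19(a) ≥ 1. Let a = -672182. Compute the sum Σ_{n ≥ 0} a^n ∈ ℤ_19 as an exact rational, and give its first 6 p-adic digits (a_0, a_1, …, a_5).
Σ a^n = 1/(1 − a) = 1/672183;  first 6 digits = (1, 0, 0, 16, 13, 18)

v_19(a) = 3 ≥ 1, so the series converges in ℤ_19 to 1/(1 − a) = 1/(1 − (-672182)) = 1/672183. Expand this rational in ℤ_19: compute digits iteratively via d_i = x_i mod 19, x_{i+1} = (x_i − d_i)/19. The first 6 digits are (1, 0, 0, 16, 13, 18).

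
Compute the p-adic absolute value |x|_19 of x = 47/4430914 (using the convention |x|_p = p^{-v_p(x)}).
|47/4430914|_19 = 130321

Step 1 — compute v_19(x) by factoring powers of 19 out of the numerator and denominator: v_19(47/4430914) = -4. Step 2 — apply |x|_p = p^{-v_p(x)} = 19^{4} = 130321.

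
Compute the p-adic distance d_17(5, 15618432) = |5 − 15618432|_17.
d_17(5, 15618432) = 1/1419857

Step 1 — x − y = 5 − 15618432 = -15618427. Step 2 — v_17(-15618427) = 5 (factor: -15618427 = −(17^5 · 11); the sign does not affect v_p). Step 3 — |x − y|_17 = 17^{-5} = 1/1419857.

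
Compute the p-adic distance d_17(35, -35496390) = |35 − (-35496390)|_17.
d_17(35, -35496390) = 1/1419857

Step 1 — x − y = 35 − (-35496390) = 35496425. Step 2 — v_17(35496425) = 5 (factor: 35496425 = (17^5 · 25); the sign does not affect v_p). Step 3 — |x − y|_17 = 17^{-5} = 1/1419857.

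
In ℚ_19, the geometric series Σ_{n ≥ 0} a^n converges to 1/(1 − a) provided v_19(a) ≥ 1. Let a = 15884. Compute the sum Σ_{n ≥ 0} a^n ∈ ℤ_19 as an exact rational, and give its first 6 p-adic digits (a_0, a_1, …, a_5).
Σ a^n = 1/(1 − a) = -1/15883;  first 6 digits = (1, 0, 6, 2, 17, 6)

v_19(a) = 2 ≥ 1, so the series converges in ℤ_19 to 1/(1 − a) = 1/(1 − 15884) = -1/15883. Expand this rational in ℤ_19: compute digits iteratively via d_i = x_i mod 19, x_{i+1} = (x_i − d_i)/19. The first 6 digits are (1, 0, 6, 2, 17, 6).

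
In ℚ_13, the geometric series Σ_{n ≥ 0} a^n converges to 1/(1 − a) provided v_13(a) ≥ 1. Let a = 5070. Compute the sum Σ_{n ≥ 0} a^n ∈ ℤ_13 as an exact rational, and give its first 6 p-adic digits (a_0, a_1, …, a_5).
Σ a^n = 1/(1 − a) = -1/5069;  first 6 digits = (1, 0, 4, 2, 3, 4)

v_13(a) = 2 ≥ 1, so the series converges in ℤ_13 to 1/(1 − a) = 1/(1 − 5070) = -1/5069. Expand this rational in ℤ_13: compute digits iteratively via d_i = x_i mod 13, x_{i+1} = (x_i − d_i)/13. The first 6 digits are (1, 0, 4, 2, 3, 4).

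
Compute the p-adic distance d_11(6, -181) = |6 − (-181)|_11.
d_11(6, -181) = 1/11

Step 1 — x − y = 6 − (-181) = 187. Step 2 — v_11(187) = 1 (factor: 187 = (11^1 · 17); the sign does not affect v_p). Step 3 — |x − y|_11 = 11^{-1} = 1/11.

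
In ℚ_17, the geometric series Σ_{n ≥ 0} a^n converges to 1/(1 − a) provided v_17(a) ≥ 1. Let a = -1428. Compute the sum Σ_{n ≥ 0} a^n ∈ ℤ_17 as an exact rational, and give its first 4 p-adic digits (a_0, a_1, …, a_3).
Σ a^n = 1/(1 − a) = 1/1429;  first 4 digits = (1, 1, 13, 7)

v_17(a) = 1 ≥ 1, so the series converges in ℤ_17 to 1/(1 − a) = 1/(1 − (-1428)) = 1/1429. Expand this rational in ℤ_17: compute digits iteratively via d_i = x_i mod 17, x_{i+1} = (x_i − d_i)/17. The first 4 digits are (1, 1, 13, 7).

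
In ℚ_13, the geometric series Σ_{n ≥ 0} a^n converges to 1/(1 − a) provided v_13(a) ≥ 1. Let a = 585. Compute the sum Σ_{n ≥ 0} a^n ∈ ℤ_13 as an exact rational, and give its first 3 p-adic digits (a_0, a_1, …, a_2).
Σ a^n = 1/(1 − a) = -1/584;  first 3 digits = (1, 6, 0)

v_13(a) = 1 ≥ 1, so the series converges in ℤ_13 to 1/(1 − a) = 1/(1 − 585) = -1/584. Expand this rational in ℤ_13: compute digits iteratively via d_i = x_i mod 13, x_{i+1} = (x_i − d_i)/13. The first 3 digits are (1, 6, 0).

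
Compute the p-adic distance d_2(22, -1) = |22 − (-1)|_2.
d_2(22, -1) = 1

Step 1 — x − y = 22 − (-1) = 23. Step 2 — v_2(23) = 0 (factor: 23 = (2^0 · 23); the sign does not affect v_p). Step 3 — |x − y|_2 = 2^{0} = 1.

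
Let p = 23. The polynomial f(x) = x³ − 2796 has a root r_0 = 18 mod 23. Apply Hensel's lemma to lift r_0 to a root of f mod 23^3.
r_2 = 3215 (mod 12167)

Hensel: r_{i+1} = r_i − f(r_i)/f′(r_i) mod 23^{i+2}, where f′(x) = 3x². Iterate:
  r_0 = 18 (mod 23)
  r_1 = 41 (mod 529)
  r_2 = 3215 (mod 12167)
Final: r = 3215 with f(r) ≡ 0 mod 23^3.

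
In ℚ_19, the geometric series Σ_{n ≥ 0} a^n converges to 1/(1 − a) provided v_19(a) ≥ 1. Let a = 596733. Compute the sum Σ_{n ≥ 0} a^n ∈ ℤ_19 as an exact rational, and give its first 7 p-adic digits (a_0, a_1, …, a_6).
Σ a^n = 1/(1 − a) = -1/596732;  first 7 digits = (1, 0, 0, 11, 4, 0, 7)

v_19(a) = 3 ≥ 1, so the series converges in ℤ_19 to 1/(1 − a) = 1/(1 − 596733) = -1/596732. Expand this rational in ℤ_19: compute digits iteratively via d_i = x_i mod 19, x_{i+1} = (x_i − d_i)/19. The first 7 digits are (1, 0, 0, 11, 4, 0, 7).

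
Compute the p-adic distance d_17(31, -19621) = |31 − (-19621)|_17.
d_17(31, -19621) = 1/4913

Step 1 — x − y = 31 − (-19621) = 19652. Step 2 — v_17(19652) = 3 (factor: 19652 = (17^3 · 4); the sign does not affect v_p). Step 3 — |x − y|_17 = 17^{-3} = 1/4913.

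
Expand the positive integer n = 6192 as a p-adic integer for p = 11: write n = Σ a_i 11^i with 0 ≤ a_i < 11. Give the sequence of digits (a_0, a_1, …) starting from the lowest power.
(a_0, a_1, …) = (10, 1, 7, 4)

Repeated division by 11 gives the digits low-to-high: 6192 = 10 + 1·11^1 + 7·11^2 + 4·11^3. Digit sequence: (10, 1, 7, 4).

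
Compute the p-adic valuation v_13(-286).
v_13(-286) = 1

v_13(n) is the largest exponent k such that 13^k divides n. Factor out: -286 = -13^1 · 22. (Sign doesn't affect v_p.) So v_13(-286) = 1.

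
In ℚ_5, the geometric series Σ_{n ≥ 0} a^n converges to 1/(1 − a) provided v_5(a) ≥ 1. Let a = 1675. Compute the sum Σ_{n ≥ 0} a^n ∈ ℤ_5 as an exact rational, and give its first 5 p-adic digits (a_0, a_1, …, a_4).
Σ a^n = 1/(1 − a) = -1/1674;  first 5 digits = (1, 0, 2, 3, 1)

v_5(a) = 2 ≥ 1, so the series converges in ℤ_5 to 1/(1 − a) = 1/(1 − 1675) = -1/1674. Expand this rational in ℤ_5: compute digits iteratively via d_i = x_i mod 5, x_{i+1} = (x_i − d_i)/5. The first 5 digits are (1, 0, 2, 3, 1).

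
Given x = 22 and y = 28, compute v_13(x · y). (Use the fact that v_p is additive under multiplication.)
v_13(616) = 0

v_p(x) = 0 (factor: 22 = 13^0 · 22); v_p(y) = 0 (factor: 28 = 13^0 · 28). Additivity: v_p(xy) = v_p(x) + v_p(y) = 0 + 0 = 0. (Direct check: xy = 616 = 13^0 · (616).)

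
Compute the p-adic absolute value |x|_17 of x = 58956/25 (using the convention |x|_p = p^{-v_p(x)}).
|58956/25|_17 = 1/4913

Step 1 — compute v_17(x) by factoring powers of 17 out of the numerator and denominator: v_17(58956/25) = 3. Step 2 — apply |x|_p = p^{-v_p(x)} = 17^{-3} = 1/4913.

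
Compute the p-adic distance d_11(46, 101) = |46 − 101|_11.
d_11(46, 101) = 1/11

Step 1 — x − y = 46 − 101 = -55. Step 2 — v_11(-55) = 1 (factor: -55 = −(11^1 · 5); the sign does not affect v_p). Step 3 — |x − y|_11 = 11^{-1} = 1/11.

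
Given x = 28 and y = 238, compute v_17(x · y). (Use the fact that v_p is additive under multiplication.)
v_17(6664) = 1

v_p(x) = 0 (factor: 28 = 17^0 · 28); v_p(y) = 1 (factor: 238 = 17^1 · 14). Additivity: v_p(xy) = v_p(x) + v_p(y) = 0 + 1 = 1. (Direct check: xy = 6664 = 17^1 · (392).)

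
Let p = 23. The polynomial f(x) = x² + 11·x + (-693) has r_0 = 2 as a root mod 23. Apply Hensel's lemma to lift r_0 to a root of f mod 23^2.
r_1 = 117 (mod 529)

Hensel: r_{i+1} = r_i − f(r_i)·(f′(r_i))^{-1} mod 23^{i+2}, f′(x) = 2x + 11. Iterate:
  r_0 = 2 (mod 23)
  r_1 = 117 (mod 529)
Final: r = 117 satisfies f(r) ≡ 0 mod 23^2.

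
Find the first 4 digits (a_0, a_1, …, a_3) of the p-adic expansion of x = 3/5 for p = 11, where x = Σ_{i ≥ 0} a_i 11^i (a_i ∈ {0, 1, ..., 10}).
(a_0, …, a_3) = (5, 4, 4, 4)

v_11(3/5) = 0 (numerator and denominator both coprime to 11), so x ∈ ℤ_11^×. Compute digits iteratively via a_i = x_i mod 11, x_{i+1} = (x_i − a_i)/11, with x_0 = x:
  x_0 = 3/5;  a_0 = 5;  x_1 = (x_0 − 5)/11 = -2/5
  x_1 = -2/5;  a_1 = 4;  x_2 = (x_1 − 4)/11 = -2/5
  x_2 = -2/5;  a_2 = 4;  x_3 = (x_2 − 4)/11 = -2/5
  x_3 = -2/5;  a_3 = 4;  x_4 = (x_3 − 4)/11 = -2/5
Digits: (5, 4, 4, 4).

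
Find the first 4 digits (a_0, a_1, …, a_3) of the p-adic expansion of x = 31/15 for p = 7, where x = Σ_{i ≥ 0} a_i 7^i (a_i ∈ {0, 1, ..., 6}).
(a_0, …, a_3) = (3, 5, 3, 6)

v_7(31/15) = 0 (numerator and denominator both coprime to 7), so x ∈ ℤ_7^×. Compute digits iteratively via a_i = x_i mod 7, x_{i+1} = (x_i − a_i)/7, with x_0 = x:
  x_0 = 31/15;  a_0 = 3;  x_1 = (x_0 − 3)/7 = -2/15
  x_1 = -2/15;  a_1 = 5;  x_2 = (x_1 − 5)/7 = -11/15
  x_2 = -11/15;  a_2 = 3;  x_3 = (x_2 − 3)/7 = -8/15
  x_3 = -8/15;  a_3 = 6;  x_4 = (x_3 − 6)/7 = -14/15
Digits: (3, 5, 3, 6).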